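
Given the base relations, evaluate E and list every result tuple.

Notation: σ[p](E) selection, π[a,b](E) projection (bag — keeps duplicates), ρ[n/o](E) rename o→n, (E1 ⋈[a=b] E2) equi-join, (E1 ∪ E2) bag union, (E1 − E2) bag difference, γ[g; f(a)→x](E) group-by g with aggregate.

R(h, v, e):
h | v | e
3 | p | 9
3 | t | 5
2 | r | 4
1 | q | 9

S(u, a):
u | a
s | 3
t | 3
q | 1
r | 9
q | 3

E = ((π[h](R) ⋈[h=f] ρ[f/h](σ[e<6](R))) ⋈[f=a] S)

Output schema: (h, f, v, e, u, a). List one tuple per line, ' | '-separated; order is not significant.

Subexpression sizes:
  R → 4
  π[h](R) → 4
  R → 4
  σ[e<6](R) → 2
  ρ[f/h](σ[e<6](R)) → 2
  (π[h](R) ⋈[h=f] ρ[f/h](σ[e<6](R))) → 3
  S → 5
  ((π[h](R) ⋈[h=f] ρ[f/h](σ[e<6](R))) ⋈[f=a] S) → 6

== RESULT ==
h | f | v | e | u | a
3 | 3 | t | 5 | q | 3
3 | 3 | t | 5 | q | 3
3 | 3 | t | 5 | s | 3
3 | 3 | t | 5 | s | 3
3 | 3 | t | 5 | t | 3
3 | 3 | t | 5 | t | 3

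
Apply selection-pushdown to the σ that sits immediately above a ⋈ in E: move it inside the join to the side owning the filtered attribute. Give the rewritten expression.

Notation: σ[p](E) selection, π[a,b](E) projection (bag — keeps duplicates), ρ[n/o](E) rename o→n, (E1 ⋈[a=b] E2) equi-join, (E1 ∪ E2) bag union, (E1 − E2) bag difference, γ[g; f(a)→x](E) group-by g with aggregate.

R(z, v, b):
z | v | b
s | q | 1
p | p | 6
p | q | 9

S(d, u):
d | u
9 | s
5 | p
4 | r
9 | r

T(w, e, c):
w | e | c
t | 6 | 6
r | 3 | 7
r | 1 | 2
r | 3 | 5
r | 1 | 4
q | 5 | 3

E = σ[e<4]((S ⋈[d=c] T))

σ filters on e, owned by the right side.
E' = (S ⋈[d=c] σ[e<4](T))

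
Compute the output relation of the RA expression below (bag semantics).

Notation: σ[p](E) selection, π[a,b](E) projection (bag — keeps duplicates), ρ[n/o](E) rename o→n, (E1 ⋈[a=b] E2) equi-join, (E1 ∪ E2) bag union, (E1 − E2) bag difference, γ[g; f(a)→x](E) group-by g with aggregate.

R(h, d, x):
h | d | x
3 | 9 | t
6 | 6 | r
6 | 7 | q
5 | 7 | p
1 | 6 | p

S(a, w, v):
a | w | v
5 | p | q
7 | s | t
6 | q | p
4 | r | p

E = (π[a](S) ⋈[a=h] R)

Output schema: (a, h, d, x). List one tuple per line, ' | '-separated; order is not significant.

Stepwise |·|:
  S → 4
  π[a](S) → 4
  R → 5
  (π[a](S) ⋈[a=h] R) → 3

== RESULT ==
a | h | d | x
5 | 5 | 7 | p
6 | 6 | 6 | r
6 | 6 | 7 | q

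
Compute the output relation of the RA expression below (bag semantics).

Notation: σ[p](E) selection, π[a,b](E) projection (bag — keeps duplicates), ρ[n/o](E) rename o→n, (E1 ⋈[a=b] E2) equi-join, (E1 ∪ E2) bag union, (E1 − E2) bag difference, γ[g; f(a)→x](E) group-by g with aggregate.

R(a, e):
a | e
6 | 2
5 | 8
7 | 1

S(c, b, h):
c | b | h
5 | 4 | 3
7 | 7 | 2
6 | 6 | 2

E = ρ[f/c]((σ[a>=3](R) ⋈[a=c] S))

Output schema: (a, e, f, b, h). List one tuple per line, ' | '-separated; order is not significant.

Per-node cardinality:
  R → 3
  σ[a>=3](R) → 3
  S → 3
  (σ[a>=3](R) ⋈[a=c] S) → 3
  ρ[f/c]((σ[a>=3](R) ⋈[a=c] S)) → 3

== RESULT ==
a | e | f | b | h
5 | 8 | 5 | 4 | 3
6 | 2 | 6 | 6 | 2
7 | 1 | 7 | 7 | 2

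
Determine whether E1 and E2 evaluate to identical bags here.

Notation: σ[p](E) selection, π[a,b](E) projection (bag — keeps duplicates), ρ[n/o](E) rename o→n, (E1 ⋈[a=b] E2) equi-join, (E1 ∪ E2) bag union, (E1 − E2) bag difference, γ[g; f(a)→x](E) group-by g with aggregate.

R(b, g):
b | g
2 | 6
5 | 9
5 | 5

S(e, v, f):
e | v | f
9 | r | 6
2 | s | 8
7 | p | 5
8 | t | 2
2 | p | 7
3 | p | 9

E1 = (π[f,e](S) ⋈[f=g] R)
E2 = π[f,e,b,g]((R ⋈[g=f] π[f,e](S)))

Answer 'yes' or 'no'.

E1 row counts bottom-up:
  S → 6
  π[f,e](S) → 6
  R → 3
  (π[f,e](S) ⋈[f=g] R) → 3
E2 row counts bottom-up:
  R → 3
  S → 6
  π[f,e](S) → 6
  (R ⋈[g=f] π[f,e](S)) → 3
  π[f,e,b,g]((R ⋈[g=f] π[f,e](S))) → 3

E1 and E2 produce the same multiset:
f | e | b | g
5 | 7 | 5 | 5
6 | 9 | 2 | 6
9 | 3 | 5 | 9

yes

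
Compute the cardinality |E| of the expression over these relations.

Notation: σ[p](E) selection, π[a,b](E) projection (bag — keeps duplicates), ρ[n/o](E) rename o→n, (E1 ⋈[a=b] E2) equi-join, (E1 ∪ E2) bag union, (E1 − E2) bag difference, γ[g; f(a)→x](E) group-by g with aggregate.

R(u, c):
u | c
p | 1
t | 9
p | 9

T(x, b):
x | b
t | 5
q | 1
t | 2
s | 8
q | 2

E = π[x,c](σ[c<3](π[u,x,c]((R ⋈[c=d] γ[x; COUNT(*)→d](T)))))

Per-node cardinality:
  R → 3
  T → 5
  γ[x; COUNT(*)→d](T) → 3
  (R ⋈[c=d] γ[x; COUNT(*)→d](T)) → 1
  π[u,x,c]((R ⋈[c=d] γ[x; COUNT(*)→d](T))) → 1
  σ[c<3](π[u,x,c]((R ⋈[c=d] γ[x; COUNT(*)→d](T)))) → 1
  π[x,c](σ[c<3](π[u,x,c]((R ⋈[c=d] γ[x; COUNT(*)→d](T))))) → 1

|E| = 1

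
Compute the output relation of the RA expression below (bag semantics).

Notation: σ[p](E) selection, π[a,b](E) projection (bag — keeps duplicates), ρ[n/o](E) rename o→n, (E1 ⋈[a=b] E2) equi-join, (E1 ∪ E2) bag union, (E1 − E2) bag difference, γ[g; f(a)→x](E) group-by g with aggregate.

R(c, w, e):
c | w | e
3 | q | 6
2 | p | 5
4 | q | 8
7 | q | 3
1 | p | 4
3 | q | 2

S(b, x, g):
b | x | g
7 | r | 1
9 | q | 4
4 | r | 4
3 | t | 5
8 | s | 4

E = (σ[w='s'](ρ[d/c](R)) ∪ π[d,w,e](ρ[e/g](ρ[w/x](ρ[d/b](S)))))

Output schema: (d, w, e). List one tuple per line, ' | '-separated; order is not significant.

Stepwise |·|:
  R → 6
  ρ[d/c](R) → 6
  σ[w='s'](ρ[d/c](R)) → 0
  S → 5
  ρ[d/b](S) → 5
  ρ[w/x](ρ[d/b](S)) → 5
  ρ[e/g](ρ[w/x](ρ[d/b](S))) → 5
  π[d,w,e](ρ[e/g](ρ[w/x](ρ[d/b](S)))) → 5
  (σ[w='s'](ρ[d/c](R)) ∪ π[d,w,e](ρ[e/g](ρ[w/x](ρ[d/b](S))))) → 5

== RESULT ==
d | w | e
3 | t | 5
4 | r | 4
7 | r | 1
8 | s | 4
9 | q | 4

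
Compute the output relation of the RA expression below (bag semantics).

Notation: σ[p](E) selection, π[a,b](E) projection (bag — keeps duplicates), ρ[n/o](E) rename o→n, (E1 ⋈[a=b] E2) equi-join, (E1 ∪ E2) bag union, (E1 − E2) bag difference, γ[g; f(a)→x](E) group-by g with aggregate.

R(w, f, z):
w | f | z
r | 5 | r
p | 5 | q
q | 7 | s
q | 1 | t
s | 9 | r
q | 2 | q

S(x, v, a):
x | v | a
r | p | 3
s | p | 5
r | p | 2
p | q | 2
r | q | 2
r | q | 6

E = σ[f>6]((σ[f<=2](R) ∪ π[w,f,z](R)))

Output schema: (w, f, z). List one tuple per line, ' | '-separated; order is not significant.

Per-node cardinality:
  R → 6
  σ[f<=2](R) → 2
  R → 6
  π[w,f,z](R) → 6
  (σ[f<=2](R) ∪ π[w,f,z](R)) → 8
  σ[f>6]((σ[f<=2](R) ∪ π[w,f,z](R))) → 2

== RESULT ==
w | f | z
q | 7 | s
s | 9 | r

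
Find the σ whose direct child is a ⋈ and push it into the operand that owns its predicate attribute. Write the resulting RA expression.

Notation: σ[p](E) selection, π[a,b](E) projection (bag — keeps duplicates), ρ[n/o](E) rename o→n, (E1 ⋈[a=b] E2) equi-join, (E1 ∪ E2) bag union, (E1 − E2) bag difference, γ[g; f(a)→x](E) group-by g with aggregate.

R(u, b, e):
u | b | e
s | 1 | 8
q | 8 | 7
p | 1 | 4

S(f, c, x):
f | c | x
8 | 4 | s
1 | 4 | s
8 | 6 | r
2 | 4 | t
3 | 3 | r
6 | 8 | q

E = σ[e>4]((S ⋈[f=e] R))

σ filters on e, owned by the right side.
E' = (S ⋈[f=e] σ[e>4](R))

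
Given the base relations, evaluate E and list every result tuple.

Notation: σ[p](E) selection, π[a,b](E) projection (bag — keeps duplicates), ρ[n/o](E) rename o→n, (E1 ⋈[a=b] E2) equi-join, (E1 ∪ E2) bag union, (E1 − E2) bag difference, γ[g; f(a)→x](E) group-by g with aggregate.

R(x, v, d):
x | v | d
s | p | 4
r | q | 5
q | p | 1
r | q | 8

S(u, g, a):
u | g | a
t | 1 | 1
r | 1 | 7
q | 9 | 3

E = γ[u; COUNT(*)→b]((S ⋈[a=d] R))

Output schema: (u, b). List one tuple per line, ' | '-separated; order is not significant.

Row counts bottom-up:
  S → 3
  R → 4
  (S ⋈[a=d] R) → 1
  γ[u; COUNT(*)→b]((S ⋈[a=d] R)) → 1

== RESULT ==
u | b
t | 1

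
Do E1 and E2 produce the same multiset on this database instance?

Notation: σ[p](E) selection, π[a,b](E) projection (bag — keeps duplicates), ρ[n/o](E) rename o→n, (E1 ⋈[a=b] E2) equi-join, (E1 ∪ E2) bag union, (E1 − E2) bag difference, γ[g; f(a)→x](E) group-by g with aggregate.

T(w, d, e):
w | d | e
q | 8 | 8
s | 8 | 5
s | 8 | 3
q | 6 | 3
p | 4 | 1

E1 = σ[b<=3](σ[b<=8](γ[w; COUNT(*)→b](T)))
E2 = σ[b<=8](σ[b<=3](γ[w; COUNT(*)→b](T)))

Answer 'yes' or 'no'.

E1 stepwise |·|:
  T → 5
  γ[w; COUNT(*)→b](T) → 3
  σ[b<=8](γ[w; COUNT(*)→b](T)) → 3
  σ[b<=3](σ[b<=8](γ[w; COUNT(*)→b](T))) → 3
E2 stepwise |·|:
  T → 5
  γ[w; COUNT(*)→b](T) → 3
  σ[b<=3](γ[w; COUNT(*)→b](T)) → 3
  σ[b<=8](σ[b<=3](γ[w; COUNT(*)→b](T))) → 3

E1 and E2 produce the same multiset:
w | b
p | 1
q | 2
s | 2

yes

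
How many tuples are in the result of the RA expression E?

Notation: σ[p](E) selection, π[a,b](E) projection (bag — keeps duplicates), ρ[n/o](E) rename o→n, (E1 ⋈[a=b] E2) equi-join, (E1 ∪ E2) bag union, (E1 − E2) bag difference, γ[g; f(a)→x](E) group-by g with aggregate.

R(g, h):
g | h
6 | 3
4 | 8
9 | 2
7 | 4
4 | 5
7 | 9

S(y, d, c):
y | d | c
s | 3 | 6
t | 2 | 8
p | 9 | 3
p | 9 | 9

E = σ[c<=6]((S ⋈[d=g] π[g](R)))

Subexpression sizes:
  S → 4
  R → 6
  π[g](R) → 6
  (S ⋈[d=g] π[g](R)) → 2
  σ[c<=6]((S ⋈[d=g] π[g](R))) → 1

|E| = 1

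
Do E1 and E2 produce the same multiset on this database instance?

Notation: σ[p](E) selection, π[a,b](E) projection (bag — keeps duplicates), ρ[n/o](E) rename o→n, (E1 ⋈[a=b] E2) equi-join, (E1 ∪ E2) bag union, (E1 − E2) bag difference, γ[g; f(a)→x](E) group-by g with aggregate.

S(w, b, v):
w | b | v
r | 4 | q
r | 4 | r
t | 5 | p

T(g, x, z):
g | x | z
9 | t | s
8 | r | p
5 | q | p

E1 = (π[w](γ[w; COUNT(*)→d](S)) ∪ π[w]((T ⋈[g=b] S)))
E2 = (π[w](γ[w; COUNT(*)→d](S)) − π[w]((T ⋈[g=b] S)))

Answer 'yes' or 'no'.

E1 subexpression sizes:
  S → 3
  γ[w; COUNT(*)→d](S) → 2
  π[w](γ[w; COUNT(*)→d](S)) → 2
  T → 3
  S → 3
  (T ⋈[g=b] S) → 1
  π[w]((T ⋈[g=b] S)) → 1
  (π[w](γ[w; COUNT(*)→d](S)) ∪ π[w]((T ⋈[g=b] S))) → 3
E2 subexpression sizes:
  S → 3
  γ[w; COUNT(*)→d](S) → 2
  π[w](γ[w; COUNT(*)→d](S)) → 2
  T → 3
  S → 3
  (T ⋈[g=b] S) → 1
  π[w]((T ⋈[g=b] S)) → 1
  (π[w](γ[w; COUNT(*)→d](S)) − π[w]((T ⋈[g=b] S))) → 1

E1 result:
w
r
t
t
E2 result:
w
r
Witness: ('t',) appears 2× in E1 but 0× in E2.

no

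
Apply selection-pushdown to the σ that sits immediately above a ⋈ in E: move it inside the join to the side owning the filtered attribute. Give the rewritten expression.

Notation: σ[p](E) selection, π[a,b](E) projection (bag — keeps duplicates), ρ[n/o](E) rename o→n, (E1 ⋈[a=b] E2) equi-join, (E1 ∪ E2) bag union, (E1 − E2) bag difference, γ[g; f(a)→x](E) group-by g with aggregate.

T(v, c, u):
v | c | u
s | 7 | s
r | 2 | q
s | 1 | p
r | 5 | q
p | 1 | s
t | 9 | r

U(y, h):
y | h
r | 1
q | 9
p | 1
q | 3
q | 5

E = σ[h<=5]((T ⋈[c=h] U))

σ filters on h, owned by the right side.
E' = (T ⋈[c=h] σ[h<=5](U))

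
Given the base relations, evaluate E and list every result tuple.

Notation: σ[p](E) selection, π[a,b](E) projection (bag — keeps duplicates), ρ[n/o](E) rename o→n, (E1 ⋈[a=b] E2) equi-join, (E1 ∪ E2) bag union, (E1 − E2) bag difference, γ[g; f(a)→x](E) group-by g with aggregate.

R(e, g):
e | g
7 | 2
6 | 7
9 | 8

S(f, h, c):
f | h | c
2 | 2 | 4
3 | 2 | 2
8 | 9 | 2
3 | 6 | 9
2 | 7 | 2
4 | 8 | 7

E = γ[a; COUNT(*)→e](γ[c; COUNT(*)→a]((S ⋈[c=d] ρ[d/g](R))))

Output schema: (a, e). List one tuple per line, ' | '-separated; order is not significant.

Row counts bottom-up:
  S → 6
  R → 3
  ρ[d/g](R) → 3
  (S ⋈[c=d] ρ[d/g](R)) → 4
  γ[c; COUNT(*)→a]((S ⋈[c=d] ρ[d/g](R))) → 2
  γ[a; COUNT(*)→e](γ[c; COUNT(*)→a]((S ⋈[c=d] ρ[d/g](R)))) → 2

== RESULT ==
a | e
1 | 1
3 | 1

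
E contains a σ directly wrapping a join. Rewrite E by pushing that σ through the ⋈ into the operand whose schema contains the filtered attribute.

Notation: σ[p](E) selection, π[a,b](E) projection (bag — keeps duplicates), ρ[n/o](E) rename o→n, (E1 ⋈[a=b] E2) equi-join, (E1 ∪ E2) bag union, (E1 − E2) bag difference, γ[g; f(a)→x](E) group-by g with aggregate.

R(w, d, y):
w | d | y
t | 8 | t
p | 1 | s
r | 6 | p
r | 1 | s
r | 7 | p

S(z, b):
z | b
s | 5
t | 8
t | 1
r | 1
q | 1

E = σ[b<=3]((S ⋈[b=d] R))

σ filters on b, owned by the left side.
E' = (σ[b<=3](S) ⋈[b=d] R)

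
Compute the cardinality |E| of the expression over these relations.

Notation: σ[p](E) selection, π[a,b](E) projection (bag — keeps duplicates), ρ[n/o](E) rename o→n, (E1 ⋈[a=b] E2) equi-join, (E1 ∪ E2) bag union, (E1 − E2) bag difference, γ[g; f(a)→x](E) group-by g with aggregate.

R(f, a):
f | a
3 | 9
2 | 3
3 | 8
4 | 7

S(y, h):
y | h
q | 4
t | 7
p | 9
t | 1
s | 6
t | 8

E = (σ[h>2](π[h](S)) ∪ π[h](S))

Per-node cardinality:
  S → 6
  π[h](S) → 6
  σ[h>2](π[h](S)) → 5
  S → 6
  π[h](S) → 6
  (σ[h>2](π[h](S)) ∪ π[h](S)) → 11

|E| = 11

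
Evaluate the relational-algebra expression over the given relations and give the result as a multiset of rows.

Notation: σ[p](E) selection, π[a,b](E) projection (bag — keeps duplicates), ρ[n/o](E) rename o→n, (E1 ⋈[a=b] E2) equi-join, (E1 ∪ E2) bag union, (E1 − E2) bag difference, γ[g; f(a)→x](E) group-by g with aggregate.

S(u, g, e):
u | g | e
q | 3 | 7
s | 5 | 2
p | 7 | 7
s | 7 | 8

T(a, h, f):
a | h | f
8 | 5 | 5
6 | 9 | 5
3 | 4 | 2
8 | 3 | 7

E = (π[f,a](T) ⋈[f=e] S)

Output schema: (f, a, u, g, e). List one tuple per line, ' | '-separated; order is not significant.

Row counts bottom-up:
  T → 4
  π[f,a](T) → 4
  S → 4
  (π[f,a](T) ⋈[f=e] S) → 3

== RESULT ==
f | a | u | g | e
2 | 3 | s | 5 | 2
7 | 8 | p | 7 | 7
7 | 8 | q | 3 | 7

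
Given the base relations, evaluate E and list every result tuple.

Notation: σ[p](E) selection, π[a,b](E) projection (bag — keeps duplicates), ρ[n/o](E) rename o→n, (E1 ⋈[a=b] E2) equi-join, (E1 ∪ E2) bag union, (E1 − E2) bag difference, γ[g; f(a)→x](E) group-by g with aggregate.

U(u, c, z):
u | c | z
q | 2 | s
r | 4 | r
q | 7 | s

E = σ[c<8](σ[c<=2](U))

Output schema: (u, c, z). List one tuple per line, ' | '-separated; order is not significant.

Stepwise |·|:
  U → 3
  σ[c<=2](U) → 1
  σ[c<8](σ[c<=2](U)) → 1

== RESULT ==
u | c | z
q | 2 | s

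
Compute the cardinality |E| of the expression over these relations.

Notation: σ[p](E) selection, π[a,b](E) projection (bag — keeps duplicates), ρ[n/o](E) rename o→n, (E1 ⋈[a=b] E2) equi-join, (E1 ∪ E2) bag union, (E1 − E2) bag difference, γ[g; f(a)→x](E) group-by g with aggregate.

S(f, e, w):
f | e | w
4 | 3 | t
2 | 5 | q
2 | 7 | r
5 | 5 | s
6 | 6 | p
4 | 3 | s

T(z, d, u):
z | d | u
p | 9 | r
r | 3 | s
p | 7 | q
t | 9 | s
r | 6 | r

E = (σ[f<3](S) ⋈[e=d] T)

Per-node cardinality:
  S → 6
  σ[f<3](S) → 2
  T → 5
  (σ[f<3](S) ⋈[e=d] T) → 1

|E| = 1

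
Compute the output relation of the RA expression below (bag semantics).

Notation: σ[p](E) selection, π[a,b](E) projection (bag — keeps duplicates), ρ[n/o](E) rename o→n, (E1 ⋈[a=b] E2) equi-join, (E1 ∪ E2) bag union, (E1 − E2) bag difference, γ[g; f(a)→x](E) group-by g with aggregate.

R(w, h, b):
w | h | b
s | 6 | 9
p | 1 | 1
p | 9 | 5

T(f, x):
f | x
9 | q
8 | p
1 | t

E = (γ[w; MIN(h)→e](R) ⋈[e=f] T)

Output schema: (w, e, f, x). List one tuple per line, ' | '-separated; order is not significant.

Row counts bottom-up:
  R → 3
  γ[w; MIN(h)→e](R) → 2
  T → 3
  (γ[w; MIN(h)→e](R) ⋈[e=f] T) → 1

== RESULT ==
w | e | f | x
p | 1 | 1 | t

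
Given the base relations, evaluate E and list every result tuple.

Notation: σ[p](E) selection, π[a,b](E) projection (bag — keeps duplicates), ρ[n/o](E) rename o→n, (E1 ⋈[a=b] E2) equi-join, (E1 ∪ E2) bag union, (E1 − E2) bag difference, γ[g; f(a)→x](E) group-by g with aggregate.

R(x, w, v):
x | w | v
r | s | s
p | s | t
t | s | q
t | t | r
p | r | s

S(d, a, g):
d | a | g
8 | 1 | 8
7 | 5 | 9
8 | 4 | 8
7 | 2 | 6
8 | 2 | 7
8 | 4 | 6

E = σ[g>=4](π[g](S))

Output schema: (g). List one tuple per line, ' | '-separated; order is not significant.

Per-node cardinality:
  S → 6
  π[g](S) → 6
  σ[g>=4](π[g](S)) → 6

== RESULT ==
g
6
6
7
8
8
9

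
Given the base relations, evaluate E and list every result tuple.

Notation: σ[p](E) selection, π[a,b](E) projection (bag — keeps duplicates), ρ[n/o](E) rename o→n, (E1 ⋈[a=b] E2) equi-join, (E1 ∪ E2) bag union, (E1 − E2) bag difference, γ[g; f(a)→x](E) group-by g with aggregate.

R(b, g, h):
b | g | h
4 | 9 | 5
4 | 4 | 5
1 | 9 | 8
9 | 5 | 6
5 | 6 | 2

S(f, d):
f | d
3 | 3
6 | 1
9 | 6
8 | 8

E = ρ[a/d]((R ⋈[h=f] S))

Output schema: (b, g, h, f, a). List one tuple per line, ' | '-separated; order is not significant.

Stepwise |·|:
  R → 5
  S → 4
  (R ⋈[h=f] S) → 2
  ρ[a/d]((R ⋈[h=f] S)) → 2

== RESULT ==
b | g | h | f | a
1 | 9 | 8 | 8 | 8
9 | 5 | 6 | 6 | 1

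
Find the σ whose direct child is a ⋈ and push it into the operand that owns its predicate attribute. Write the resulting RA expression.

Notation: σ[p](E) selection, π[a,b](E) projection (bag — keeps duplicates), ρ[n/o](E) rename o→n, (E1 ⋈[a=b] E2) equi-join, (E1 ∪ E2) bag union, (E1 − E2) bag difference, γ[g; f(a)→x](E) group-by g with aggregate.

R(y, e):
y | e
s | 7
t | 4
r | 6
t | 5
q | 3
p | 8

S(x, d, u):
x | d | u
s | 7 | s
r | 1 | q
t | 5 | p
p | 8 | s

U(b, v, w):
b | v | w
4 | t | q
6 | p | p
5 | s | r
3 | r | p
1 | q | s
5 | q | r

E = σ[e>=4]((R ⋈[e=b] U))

σ filters on e, owned by the left side.
E' = (σ[e>=4](R) ⋈[e=b] U)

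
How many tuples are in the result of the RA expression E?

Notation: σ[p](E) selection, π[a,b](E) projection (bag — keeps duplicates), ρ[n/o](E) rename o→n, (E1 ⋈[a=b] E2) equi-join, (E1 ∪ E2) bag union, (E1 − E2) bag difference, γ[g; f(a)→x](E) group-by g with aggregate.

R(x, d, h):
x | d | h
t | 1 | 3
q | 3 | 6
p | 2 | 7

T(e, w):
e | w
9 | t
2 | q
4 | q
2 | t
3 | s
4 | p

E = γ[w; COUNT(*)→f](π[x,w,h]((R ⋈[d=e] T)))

Stepwise |·|:
  R → 3
  T → 6
  (R ⋈[d=e] T) → 3
  π[x,w,h]((R ⋈[d=e] T)) → 3
  γ[w; COUNT(*)→f](π[x,w,h]((R ⋈[d=e] T))) → 3

|E| = 3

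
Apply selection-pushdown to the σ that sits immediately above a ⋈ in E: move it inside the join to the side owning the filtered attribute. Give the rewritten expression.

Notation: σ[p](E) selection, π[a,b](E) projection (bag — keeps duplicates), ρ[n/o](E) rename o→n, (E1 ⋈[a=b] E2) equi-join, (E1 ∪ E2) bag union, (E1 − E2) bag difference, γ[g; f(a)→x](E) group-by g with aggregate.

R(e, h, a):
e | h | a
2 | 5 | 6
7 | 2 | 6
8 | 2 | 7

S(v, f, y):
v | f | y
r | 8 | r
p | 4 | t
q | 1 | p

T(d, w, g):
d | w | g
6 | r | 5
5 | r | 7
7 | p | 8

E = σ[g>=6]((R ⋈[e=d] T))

σ filters on g, owned by the right side.
E' = (R ⋈[e=d] σ[g>=6](T))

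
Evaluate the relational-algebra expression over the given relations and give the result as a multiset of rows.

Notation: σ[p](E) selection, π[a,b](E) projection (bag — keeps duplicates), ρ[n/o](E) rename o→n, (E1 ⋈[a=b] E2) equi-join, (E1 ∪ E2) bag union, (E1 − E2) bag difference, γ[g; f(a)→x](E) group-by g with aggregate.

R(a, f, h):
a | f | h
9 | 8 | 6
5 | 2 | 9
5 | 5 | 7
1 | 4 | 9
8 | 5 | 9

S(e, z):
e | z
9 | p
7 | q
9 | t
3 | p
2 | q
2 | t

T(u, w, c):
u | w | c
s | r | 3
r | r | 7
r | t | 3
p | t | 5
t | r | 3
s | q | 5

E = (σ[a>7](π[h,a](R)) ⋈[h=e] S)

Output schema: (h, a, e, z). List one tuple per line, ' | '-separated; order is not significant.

Stepwise |·|:
  R → 5
  π[h,a](R) → 5
  σ[a>7](π[h,a](R)) → 2
  S → 6
  (σ[a>7](π[h,a](R)) ⋈[h=e] S) → 2

== RESULT ==
h | a | e | z
9 | 8 | 9 | p
9 | 8 | 9 | t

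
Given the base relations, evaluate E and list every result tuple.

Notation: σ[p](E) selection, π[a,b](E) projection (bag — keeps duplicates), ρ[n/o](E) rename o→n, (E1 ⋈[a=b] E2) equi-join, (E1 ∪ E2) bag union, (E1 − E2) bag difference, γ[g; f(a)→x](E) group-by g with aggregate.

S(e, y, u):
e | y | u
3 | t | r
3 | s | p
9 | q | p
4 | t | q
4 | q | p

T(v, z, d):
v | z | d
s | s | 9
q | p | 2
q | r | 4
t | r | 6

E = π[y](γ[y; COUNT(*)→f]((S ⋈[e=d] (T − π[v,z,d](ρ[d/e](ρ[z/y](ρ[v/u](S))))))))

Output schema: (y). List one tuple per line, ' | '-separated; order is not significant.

Stepwise |·|:
  S → 5
  T → 4
  S → 5
  ρ[v/u](S) → 5
  ρ[z/y](ρ[v/u](S)) → 5
  ρ[d/e](ρ[z/y](ρ[v/u](S))) → 5
  π[v,z,d](ρ[d/e](ρ[z/y](ρ[v/u](S)))) → 5
  (T − π[v,z,d](ρ[d/e](ρ[z/y](ρ[v/u](S))))) → 4
  (S ⋈[e=d] (T − π[v,z,d](ρ[d/e](ρ[z/y](ρ[v/u](S)))))) → 3
  γ[y; COUNT(*)→f]((S ⋈[e=d] (T − π[v,z,d](ρ[d/e](ρ[z/y](ρ[v/u](S))))))) → 2
  π[y](γ[y; COUNT(*)→f]((S ⋈[e=d] (T − π[v,z,d](ρ[d/e](ρ[z/y](ρ[v/u](S)))))))) → 2

== RESULT ==
y
q
t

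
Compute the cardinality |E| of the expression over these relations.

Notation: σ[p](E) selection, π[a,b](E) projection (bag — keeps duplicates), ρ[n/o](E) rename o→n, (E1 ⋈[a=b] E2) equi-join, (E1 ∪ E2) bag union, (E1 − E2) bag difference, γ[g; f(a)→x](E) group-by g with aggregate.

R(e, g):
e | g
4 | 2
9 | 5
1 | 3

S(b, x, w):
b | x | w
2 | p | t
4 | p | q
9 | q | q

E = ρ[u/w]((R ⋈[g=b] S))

Row counts bottom-up:
  R → 3
  S → 3
  (R ⋈[g=b] S) → 1
  ρ[u/w]((R ⋈[g=b] S)) → 1

|E| = 1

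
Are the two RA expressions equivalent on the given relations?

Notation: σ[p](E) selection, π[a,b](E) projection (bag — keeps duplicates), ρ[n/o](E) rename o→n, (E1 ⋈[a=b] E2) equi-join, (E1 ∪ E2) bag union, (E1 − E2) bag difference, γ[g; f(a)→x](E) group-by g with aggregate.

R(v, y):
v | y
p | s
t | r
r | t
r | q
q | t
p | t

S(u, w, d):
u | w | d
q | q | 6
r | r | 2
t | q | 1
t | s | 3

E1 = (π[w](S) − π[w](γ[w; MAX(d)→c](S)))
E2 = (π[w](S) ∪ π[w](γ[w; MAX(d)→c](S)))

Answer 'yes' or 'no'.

E1 row counts bottom-up:
  S → 4
  π[w](S) → 4
  S → 4
  γ[w; MAX(d)→c](S) → 3
  π[w](γ[w; MAX(d)→c](S)) → 3
  (π[w](S) − π[w](γ[w; MAX(d)→c](S))) → 1
E2 row counts bottom-up:
  S → 4
  π[w](S) → 4
  S → 4
  γ[w; MAX(d)→c](S) → 3
  π[w](γ[w; MAX(d)→c](S)) → 3
  (π[w](S) ∪ π[w](γ[w; MAX(d)→c](S))) → 7

E1 result:
w
q
E2 result:
w
q
q
q
r
r
s
s
Witness: ('q',) appears 1× in E1 but 3× in E2.

no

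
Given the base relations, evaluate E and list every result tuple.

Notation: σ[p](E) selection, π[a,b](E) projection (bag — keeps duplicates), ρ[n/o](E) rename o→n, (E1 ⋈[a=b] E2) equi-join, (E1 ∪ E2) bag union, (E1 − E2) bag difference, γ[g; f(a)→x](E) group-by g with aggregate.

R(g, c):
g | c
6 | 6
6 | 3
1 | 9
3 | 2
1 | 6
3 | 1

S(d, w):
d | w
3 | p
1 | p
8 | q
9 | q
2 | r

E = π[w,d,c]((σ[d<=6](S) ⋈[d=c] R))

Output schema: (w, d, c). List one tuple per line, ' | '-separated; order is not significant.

Row counts bottom-up:
  S → 5
  σ[d<=6](S) → 3
  R → 6
  (σ[d<=6](S) ⋈[d=c] R) → 3
  π[w,d,c]((σ[d<=6](S) ⋈[d=c] R)) → 3

== RESULT ==
w | d | c
p | 1 | 1
p | 3 | 3
r | 2 | 2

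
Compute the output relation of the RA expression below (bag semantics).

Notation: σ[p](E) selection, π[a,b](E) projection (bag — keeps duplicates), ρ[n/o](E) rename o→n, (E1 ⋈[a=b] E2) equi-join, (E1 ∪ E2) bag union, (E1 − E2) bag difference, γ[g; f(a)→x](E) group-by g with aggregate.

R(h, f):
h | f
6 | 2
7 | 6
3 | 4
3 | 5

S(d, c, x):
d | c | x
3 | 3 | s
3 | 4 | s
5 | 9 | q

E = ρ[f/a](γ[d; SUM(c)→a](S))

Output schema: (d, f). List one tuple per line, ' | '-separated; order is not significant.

Stepwise |·|:
  S → 3
  γ[d; SUM(c)→a](S) → 2
  ρ[f/a](γ[d; SUM(c)→a](S)) → 2

== RESULT ==
d | f
3 | 7
5 | 9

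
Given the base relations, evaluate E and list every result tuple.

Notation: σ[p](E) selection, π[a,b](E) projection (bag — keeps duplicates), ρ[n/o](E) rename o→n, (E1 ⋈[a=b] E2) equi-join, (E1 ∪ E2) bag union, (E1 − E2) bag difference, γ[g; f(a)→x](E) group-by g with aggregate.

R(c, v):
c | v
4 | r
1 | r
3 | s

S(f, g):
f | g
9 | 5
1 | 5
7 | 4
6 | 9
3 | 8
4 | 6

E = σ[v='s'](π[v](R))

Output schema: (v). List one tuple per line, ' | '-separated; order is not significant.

Subexpression sizes:
  R → 3
  π[v](R) → 3
  σ[v='s'](π[v](R)) → 1

== RESULT ==
v
s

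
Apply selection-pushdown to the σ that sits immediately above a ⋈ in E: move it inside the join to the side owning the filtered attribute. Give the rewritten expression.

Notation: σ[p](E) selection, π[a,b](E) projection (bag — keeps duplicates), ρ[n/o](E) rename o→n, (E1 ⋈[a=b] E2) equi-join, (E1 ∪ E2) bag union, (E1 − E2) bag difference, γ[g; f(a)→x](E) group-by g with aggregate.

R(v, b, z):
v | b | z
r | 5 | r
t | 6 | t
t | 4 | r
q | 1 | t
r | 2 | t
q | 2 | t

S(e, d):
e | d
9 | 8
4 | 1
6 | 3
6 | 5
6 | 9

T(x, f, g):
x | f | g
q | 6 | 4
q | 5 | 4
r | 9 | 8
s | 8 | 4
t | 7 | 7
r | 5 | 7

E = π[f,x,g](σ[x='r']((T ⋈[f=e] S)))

σ filters on x, owned by the left side.
E' = π[f,x,g]((σ[x='r'](T) ⋈[f=e] S))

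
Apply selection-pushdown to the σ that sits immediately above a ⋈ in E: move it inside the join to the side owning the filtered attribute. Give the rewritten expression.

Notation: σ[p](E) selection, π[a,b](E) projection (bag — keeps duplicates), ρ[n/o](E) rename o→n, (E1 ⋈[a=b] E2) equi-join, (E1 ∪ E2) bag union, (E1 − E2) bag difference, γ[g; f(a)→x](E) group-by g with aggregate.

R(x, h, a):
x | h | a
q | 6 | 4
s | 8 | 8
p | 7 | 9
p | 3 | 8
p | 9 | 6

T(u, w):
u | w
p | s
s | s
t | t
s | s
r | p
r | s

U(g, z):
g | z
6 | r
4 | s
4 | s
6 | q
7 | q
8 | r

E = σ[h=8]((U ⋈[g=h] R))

σ filters on h, owned by the right side.
E' = (U ⋈[g=h] σ[h=8](R))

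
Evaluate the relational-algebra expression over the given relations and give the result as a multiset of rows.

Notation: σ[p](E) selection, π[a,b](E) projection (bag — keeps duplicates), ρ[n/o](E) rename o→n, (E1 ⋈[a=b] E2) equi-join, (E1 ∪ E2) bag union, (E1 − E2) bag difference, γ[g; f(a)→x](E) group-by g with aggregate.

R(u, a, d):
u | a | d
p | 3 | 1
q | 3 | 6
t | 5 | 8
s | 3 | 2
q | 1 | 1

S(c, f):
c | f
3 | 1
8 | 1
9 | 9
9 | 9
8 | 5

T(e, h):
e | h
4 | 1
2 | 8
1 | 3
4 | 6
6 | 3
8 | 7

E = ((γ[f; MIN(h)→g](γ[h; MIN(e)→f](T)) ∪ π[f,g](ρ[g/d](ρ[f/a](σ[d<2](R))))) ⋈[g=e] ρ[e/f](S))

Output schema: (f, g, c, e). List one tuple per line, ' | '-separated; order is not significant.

Row counts bottom-up:
  T → 6
  γ[h; MIN(e)→f](T) → 5
  γ[f; MIN(h)→g](γ[h; MIN(e)→f](T)) → 4
  R → 5
  σ[d<2](R) → 2
  ρ[f/a](σ[d<2](R)) → 2
  ρ[g/d](ρ[f/a](σ[d<2](R))) → 2
  π[f,g](ρ[g/d](ρ[f/a](σ[d<2](R)))) → 2
  (γ[f; MIN(h)→g](γ[h; MIN(e)→f](T)) ∪ π[f,g](ρ[g/d](ρ[f/a](σ[d<2](R))))) → 6
  S → 5
  ρ[e/f](S) → 5
  ((γ[f; MIN(h)→g](γ[h; MIN(e)→f](T)) ∪ π[f,g](ρ[g/d](ρ[f/a](σ[d<2](R))))) ⋈[g=e] ρ[e/f](S)) → 6

== RESULT ==
f | g | c | e
1 | 1 | 3 | 1
1 | 1 | 8 | 1
3 | 1 | 3 | 1
3 | 1 | 8 | 1
4 | 1 | 3 | 1
4 | 1 | 8 | 1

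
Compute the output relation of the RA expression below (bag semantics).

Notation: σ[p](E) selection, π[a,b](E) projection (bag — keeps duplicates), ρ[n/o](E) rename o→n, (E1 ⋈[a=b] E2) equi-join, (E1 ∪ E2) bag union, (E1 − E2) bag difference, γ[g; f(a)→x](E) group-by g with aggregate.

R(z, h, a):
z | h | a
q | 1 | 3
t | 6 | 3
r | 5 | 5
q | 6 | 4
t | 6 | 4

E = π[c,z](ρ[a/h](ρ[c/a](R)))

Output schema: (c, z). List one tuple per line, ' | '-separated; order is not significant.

Stepwise |·|:
  R → 5
  ρ[c/a](R) → 5
  ρ[a/h](ρ[c/a](R)) → 5
  π[c,z](ρ[a/h](ρ[c/a](R))) → 5

== RESULT ==
c | z
3 | q
3 | t
4 | q
4 | t
5 | r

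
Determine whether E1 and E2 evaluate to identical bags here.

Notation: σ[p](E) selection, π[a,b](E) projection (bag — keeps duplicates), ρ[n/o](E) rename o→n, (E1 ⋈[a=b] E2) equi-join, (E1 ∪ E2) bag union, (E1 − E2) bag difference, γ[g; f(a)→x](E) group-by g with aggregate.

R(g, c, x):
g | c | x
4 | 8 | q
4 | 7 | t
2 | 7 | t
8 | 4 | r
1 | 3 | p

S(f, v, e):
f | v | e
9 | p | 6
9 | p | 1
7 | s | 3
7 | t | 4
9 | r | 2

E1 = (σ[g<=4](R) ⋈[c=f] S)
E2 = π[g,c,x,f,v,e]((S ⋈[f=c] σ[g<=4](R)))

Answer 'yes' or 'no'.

E1 subexpression sizes:
  R → 5
  σ[g<=4](R) → 4
  S → 5
  (σ[g<=4](R) ⋈[c=f] S) → 4
E2 subexpression sizes:
  S → 5
  R → 5
  σ[g<=4](R) → 4
  (S ⋈[f=c] σ[g<=4](R)) → 4
  π[g,c,x,f,v,e]((S ⋈[f=c] σ[g<=4](R))) → 4

E1 and E2 produce the same multiset:
g | c | x | f | v | e
2 | 7 | t | 7 | s | 3
2 | 7 | t | 7 | t | 4
4 | 7 | t | 7 | s | 3
4 | 7 | t | 7 | t | 4

yes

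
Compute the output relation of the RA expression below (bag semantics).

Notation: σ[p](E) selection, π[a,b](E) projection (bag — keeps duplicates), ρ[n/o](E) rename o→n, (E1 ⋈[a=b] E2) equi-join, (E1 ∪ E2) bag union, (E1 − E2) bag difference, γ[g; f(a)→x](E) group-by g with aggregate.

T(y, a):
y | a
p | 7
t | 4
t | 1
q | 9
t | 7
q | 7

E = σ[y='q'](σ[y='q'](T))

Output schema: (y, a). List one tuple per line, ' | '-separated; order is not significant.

Row counts bottom-up:
  T → 6
  σ[y='q'](T) → 2
  σ[y='q'](σ[y='q'](T)) → 2

== RESULT ==
y | a
q | 7
q | 9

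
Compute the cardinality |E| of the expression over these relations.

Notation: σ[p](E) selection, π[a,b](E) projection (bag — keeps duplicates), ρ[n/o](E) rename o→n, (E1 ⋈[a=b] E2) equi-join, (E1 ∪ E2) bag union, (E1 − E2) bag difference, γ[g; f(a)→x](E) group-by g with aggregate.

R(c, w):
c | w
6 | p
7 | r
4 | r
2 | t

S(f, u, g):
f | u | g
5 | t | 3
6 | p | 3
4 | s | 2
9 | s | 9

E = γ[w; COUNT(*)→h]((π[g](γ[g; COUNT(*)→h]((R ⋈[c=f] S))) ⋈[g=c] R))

Row counts bottom-up:
  R → 4
  S → 4
  (R ⋈[c=f] S) → 2
  γ[g; COUNT(*)→h]((R ⋈[c=f] S)) → 2
  π[g](γ[g; COUNT(*)→h]((R ⋈[c=f] S))) → 2
  R → 4
  (π[g](γ[g; COUNT(*)→h]((R ⋈[c=f] S))) ⋈[g=c] R) → 1
  γ[w; COUNT(*)→h]((π[g](γ[g; COUNT(*)→h]((R ⋈[c=f] S))) ⋈[g=c] R)) → 1

|E| = 1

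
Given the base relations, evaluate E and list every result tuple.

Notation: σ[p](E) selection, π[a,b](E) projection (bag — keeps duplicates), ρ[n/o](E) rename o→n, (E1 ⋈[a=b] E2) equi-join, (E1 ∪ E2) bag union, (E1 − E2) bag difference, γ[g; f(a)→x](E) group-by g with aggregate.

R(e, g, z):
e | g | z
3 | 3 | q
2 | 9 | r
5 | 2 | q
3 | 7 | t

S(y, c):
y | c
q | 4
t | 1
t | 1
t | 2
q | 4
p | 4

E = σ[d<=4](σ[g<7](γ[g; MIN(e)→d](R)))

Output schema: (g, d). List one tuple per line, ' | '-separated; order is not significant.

Per-node cardinality:
  R → 4
  γ[g; MIN(e)→d](R) → 4
  σ[g<7](γ[g; MIN(e)→d](R)) → 2
  σ[d<=4](σ[g<7](γ[g; MIN(e)→d](R))) → 1

== RESULT ==
g | d
3 | 3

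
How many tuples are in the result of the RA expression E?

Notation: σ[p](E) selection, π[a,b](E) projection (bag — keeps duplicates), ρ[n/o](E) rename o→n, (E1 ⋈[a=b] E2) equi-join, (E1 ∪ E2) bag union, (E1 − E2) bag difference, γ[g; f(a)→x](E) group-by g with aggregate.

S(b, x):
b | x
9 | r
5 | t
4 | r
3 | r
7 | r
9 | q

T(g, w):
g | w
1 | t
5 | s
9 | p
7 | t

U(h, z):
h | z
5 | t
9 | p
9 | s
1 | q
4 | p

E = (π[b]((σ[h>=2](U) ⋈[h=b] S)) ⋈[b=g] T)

Per-node cardinality:
  U → 5
  σ[h>=2](U) → 4
  S → 6
  (σ[h>=2](U) ⋈[h=b] S) → 6
  π[b]((σ[h>=2](U) ⋈[h=b] S)) → 6
  T → 4
  (π[b]((σ[h>=2](U) ⋈[h=b] S)) ⋈[b=g] T) → 5

|E| = 5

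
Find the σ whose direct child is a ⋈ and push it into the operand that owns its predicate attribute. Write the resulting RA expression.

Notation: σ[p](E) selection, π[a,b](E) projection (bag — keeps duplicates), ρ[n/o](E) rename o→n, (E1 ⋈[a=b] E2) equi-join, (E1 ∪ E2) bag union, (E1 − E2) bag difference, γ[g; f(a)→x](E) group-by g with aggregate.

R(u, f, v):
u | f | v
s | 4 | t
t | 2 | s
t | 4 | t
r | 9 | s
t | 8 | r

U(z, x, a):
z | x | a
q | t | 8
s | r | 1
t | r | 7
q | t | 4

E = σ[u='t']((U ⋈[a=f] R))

σ filters on u, owned by the right side.
E' = (U ⋈[a=f] σ[u='t'](R))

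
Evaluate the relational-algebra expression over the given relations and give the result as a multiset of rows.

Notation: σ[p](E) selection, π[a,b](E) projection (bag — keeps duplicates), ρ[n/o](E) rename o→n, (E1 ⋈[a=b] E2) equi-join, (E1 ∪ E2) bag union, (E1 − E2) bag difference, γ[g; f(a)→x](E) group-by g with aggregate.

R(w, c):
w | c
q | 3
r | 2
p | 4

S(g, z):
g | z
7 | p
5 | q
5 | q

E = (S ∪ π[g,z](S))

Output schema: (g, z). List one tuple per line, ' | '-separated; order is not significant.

Row counts bottom-up:
  S → 3
  S → 3
  π[g,z](S) → 3
  (S ∪ π[g,z](S)) → 6

== RESULT ==
g | z
5 | q
5 | q
5 | q
5 | q
7 | p
7 | p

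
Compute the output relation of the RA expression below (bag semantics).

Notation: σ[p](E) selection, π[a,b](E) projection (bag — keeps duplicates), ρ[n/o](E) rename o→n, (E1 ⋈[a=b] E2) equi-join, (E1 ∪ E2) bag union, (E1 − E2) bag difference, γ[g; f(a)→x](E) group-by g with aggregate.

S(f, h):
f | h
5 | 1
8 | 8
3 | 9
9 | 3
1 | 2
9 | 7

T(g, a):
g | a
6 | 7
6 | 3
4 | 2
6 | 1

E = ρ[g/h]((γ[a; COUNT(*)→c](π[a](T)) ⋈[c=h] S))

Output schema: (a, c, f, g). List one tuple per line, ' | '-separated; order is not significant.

Row counts bottom-up:
  T → 4
  π[a](T) → 4
  γ[a; COUNT(*)→c](π[a](T)) → 4
  S → 6
  (γ[a; COUNT(*)→c](π[a](T)) ⋈[c=h] S) → 4
  ρ[g/h]((γ[a; COUNT(*)→c](π[a](T)) ⋈[c=h] S)) → 4

== RESULT ==
a | c | f | g
1 | 1 | 5 | 1
2 | 1 | 5 | 1
3 | 1 | 5 | 1
7 | 1 | 5 | 1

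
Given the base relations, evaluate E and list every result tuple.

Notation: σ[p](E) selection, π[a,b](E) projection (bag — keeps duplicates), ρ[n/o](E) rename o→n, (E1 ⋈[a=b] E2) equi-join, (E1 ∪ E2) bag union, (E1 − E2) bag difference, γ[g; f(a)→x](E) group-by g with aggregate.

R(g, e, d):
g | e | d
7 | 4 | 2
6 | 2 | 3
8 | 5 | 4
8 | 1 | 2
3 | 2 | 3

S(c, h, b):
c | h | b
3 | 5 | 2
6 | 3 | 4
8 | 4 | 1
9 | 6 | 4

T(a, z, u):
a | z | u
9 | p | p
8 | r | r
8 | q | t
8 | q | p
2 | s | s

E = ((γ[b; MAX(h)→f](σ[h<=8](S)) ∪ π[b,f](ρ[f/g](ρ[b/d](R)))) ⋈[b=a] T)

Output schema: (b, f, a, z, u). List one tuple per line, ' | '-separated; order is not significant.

Subexpression sizes:
  S → 4
  σ[h<=8](S) → 4
  γ[b; MAX(h)→f](σ[h<=8](S)) → 3
  R → 5
  ρ[b/d](R) → 5
  ρ[f/g](ρ[b/d](R)) → 5
  π[b,f](ρ[f/g](ρ[b/d](R))) → 5
  (γ[b; MAX(h)→f](σ[h<=8](S)) ∪ π[b,f](ρ[f/g](ρ[b/d](R)))) → 8
  T → 5
  ((γ[b; MAX(h)→f](σ[h<=8](S)) ∪ π[b,f](ρ[f/g](ρ[b/d](R)))) ⋈[b=a] T) → 3

== RESULT ==
b | f | a | z | u
2 | 5 | 2 | s | s
2 | 7 | 2 | s | s
2 | 8 | 2 | s | s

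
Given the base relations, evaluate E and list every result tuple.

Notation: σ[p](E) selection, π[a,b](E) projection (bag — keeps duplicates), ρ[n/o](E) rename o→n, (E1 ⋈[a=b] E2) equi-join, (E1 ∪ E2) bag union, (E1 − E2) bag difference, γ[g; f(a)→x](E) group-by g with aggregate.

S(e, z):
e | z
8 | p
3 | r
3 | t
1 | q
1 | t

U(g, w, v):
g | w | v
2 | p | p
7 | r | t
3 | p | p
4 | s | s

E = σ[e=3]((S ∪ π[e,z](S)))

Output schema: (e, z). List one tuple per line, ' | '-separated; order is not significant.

Subexpression sizes:
  S → 5
  S → 5
  π[e,z](S) → 5
  (S ∪ π[e,z](S)) → 10
  σ[e=3]((S ∪ π[e,z](S))) → 4

== RESULT ==
e | z
3 | r
3 | r
3 | t
3 | t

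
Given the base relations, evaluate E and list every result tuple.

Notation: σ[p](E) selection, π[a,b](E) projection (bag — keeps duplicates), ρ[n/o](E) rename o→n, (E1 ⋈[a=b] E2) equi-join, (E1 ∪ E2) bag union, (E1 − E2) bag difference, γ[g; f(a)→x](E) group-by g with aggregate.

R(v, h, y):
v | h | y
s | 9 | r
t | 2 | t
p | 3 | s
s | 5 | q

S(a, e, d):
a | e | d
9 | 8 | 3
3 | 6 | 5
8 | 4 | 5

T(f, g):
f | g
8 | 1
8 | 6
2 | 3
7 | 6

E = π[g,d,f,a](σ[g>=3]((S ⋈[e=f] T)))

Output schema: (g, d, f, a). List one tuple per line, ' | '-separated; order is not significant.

Row counts bottom-up:
  S → 3
  T → 4
  (S ⋈[e=f] T) → 2
  σ[g>=3]((S ⋈[e=f] T)) → 1
  π[g,d,f,a](σ[g>=3]((S ⋈[e=f] T))) → 1

== RESULT ==
g | d | f | a
6 | 3 | 8 | 9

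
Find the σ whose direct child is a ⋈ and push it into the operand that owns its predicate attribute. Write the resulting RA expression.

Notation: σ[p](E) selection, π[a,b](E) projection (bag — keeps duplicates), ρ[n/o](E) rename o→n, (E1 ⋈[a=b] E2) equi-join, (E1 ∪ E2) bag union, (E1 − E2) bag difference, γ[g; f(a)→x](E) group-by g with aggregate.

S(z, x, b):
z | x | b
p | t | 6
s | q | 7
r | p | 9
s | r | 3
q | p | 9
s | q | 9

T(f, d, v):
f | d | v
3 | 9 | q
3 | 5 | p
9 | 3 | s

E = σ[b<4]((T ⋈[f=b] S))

σ filters on b, owned by the right side.
E' = (T ⋈[f=b] σ[b<4](S))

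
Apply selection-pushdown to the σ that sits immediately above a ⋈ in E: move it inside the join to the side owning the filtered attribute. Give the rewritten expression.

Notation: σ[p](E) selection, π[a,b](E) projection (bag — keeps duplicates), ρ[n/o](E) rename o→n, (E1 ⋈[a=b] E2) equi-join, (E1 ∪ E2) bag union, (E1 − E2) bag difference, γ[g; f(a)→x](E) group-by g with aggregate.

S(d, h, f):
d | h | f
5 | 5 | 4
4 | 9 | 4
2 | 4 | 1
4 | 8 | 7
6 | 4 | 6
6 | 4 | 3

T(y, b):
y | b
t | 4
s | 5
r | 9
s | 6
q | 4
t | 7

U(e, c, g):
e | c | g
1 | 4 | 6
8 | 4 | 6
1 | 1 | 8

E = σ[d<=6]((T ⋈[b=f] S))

σ filters on d, owned by the right side.
E' = (T ⋈[b=f] σ[d<=6](S))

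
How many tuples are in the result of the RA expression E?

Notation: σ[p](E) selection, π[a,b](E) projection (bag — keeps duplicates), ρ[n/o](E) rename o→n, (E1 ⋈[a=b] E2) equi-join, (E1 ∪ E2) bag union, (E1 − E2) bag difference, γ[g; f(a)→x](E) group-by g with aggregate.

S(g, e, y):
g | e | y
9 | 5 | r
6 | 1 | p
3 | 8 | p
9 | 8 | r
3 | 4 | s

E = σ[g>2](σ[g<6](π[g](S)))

Subexpression sizes:
  S → 5
  π[g](S) → 5
  σ[g<6](π[g](S)) → 2
  σ[g>2](σ[g<6](π[g](S))) → 2

|E| = 2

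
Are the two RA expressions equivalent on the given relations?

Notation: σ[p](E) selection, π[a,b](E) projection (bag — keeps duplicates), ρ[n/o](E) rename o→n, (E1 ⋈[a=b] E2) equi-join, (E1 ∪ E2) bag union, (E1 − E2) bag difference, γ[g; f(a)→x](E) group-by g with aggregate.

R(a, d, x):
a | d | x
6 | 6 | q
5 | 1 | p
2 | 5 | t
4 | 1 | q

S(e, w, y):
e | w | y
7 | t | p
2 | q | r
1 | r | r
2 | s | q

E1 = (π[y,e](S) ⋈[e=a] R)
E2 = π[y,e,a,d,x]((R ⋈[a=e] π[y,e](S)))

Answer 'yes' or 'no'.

E1 stepwise |·|:
  S → 4
  π[y,e](S) → 4
  R → 4
  (π[y,e](S) ⋈[e=a] R) → 2
E2 stepwise |·|:
  R → 4
  S → 4
  π[y,e](S) → 4
  (R ⋈[a=e] π[y,e](S)) → 2
  π[y,e,a,d,x]((R ⋈[a=e] π[y,e](S))) → 2

E1 and E2 produce the same multiset:
y | e | a | d | x
q | 2 | 2 | 5 | t
r | 2 | 2 | 5 | t

yes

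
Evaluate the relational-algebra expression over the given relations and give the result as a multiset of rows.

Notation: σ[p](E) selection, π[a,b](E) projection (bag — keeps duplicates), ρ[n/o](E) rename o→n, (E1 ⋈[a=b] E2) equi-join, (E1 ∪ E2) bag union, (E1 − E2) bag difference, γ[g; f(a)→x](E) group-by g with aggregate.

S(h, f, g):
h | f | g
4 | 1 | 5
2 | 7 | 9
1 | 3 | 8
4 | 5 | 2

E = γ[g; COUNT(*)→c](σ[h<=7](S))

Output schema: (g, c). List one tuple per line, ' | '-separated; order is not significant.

Subexpression sizes:
  S → 4
  σ[h<=7](S) → 4
  γ[g; COUNT(*)→c](σ[h<=7](S)) → 4

== RESULT ==
g | c
2 | 1
5 | 1
8 | 1
9 | 1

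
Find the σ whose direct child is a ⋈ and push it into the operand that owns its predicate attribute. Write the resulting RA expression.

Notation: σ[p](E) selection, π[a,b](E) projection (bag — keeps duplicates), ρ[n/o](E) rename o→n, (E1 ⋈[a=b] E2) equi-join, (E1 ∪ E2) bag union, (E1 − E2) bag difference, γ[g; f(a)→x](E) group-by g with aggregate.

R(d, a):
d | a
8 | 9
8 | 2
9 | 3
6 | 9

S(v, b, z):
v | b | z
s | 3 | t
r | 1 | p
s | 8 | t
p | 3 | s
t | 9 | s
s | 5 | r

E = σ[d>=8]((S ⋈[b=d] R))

σ filters on d, owned by the right side.
E' = (S ⋈[b=d] σ[d>=8](R))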